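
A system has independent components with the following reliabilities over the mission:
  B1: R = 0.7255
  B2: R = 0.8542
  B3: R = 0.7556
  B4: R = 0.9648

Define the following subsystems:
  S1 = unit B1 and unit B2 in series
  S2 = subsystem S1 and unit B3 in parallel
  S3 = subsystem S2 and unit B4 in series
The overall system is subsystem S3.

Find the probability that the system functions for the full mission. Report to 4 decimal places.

0.8751

Series (B1 and B2): 0.725500 × 0.854200 = 0.619722
Parallel ([0.619722] and B3): 1 − (1 − 0.619722)(1 − 0.755600) = 0.907060
Series ([0.907060] and B4): 0.907060 × 0.964800 = 0.8751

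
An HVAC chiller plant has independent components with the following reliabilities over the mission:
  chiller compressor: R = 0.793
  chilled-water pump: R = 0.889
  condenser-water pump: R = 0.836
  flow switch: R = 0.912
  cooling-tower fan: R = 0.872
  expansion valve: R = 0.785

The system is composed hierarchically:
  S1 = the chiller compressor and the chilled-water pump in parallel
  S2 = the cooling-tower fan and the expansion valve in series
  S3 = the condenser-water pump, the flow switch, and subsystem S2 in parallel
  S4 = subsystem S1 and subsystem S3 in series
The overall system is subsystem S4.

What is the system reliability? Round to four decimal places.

0.9726

Parallel (chiller compressor and chilled-water pump): 1 − (1 − 0.793000)(1 − 0.889000) = 0.977023
Series (cooling-tower fan and expansion valve): 0.872000 × 0.785000 = 0.684520
Parallel (condenser-water pump, flow switch, and [0.684520]): 1 − (1 − 0.836000)(1 − 0.912000)(1 − 0.684520) = 0.995447
Series ([0.977023] and [0.995447]): 0.977023 × 0.995447 = 0.9726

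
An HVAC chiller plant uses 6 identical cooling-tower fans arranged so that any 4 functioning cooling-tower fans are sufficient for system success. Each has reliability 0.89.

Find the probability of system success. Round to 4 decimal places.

0.9794

R = Σ_{i=4}^{6} C(6,i) p^i (1−p)^{6−i} with p = 0.89
C(6,4)·0.89^4·0.11^2 = 0.113877
C(6,5)·0.89^5·0.11^1 = 0.368548
C(6,6)·0.89^6·0.11^0 = 0.496981
Sum = 0.9794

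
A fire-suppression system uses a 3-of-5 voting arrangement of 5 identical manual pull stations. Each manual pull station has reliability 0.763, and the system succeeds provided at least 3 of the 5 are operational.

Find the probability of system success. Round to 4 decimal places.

R = Σ_{i=3}^{5} C(5,i) p^i (1−p)^{5−i} with p = 0.763
C(5,3)·0.763^3·0.237^2 = 0.249500
C(5,4)·0.763^4·0.237^1 = 0.401621
C(5,5)·0.763^5·0.237^0 = 0.258597
Sum = 0.9097

0.9097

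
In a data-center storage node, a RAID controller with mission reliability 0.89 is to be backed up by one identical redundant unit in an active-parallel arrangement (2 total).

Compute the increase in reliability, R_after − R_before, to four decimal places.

0.0979

R_before = 0.89
R_after = 1 − (1 − 0.89)^2 = 0.9879
ΔR = 0.9879 − 0.89 = 0.0979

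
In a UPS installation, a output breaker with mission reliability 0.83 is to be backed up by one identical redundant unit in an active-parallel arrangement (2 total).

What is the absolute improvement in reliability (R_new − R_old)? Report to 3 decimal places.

R_before = 0.83
R_after = 1 − (1 − 0.83)^2 = 0.971
ΔR = 0.971 − 0.83 = 0.141

0.141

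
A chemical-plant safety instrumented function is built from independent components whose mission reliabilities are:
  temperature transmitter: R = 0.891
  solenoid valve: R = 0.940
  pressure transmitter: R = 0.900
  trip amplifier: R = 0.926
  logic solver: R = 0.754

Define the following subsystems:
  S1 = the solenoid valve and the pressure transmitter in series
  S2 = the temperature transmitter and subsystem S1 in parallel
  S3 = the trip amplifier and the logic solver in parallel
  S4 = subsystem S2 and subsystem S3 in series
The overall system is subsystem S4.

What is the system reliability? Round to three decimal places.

Series (solenoid valve and pressure transmitter): 0.94000 × 0.90000 = 0.84600
Parallel (temperature transmitter and [0.84600]): 1 − (1 − 0.89100)(1 − 0.84600) = 0.98321
Parallel (trip amplifier and logic solver): 1 − (1 − 0.92600)(1 − 0.75400) = 0.98180
Series ([0.98321] and [0.98180]): 0.98321 × 0.98180 = 0.965

0.965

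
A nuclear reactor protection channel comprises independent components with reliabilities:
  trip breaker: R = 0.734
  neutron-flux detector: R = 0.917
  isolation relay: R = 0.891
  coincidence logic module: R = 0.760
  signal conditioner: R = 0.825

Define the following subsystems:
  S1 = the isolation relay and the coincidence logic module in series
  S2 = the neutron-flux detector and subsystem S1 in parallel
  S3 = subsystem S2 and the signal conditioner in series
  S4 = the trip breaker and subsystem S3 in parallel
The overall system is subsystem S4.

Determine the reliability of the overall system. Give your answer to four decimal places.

Series (isolation relay and coincidence logic module): 0.891000 × 0.760000 = 0.677160
Parallel (neutron-flux detector and [0.677160]): 1 − (1 − 0.917000)(1 − 0.677160) = 0.973204
Series ([0.973204] and signal conditioner): 0.973204 × 0.825000 = 0.802893
Parallel (trip breaker and [0.802893]): 1 − (1 − 0.734000)(1 − 0.802893) = 0.9476

0.9476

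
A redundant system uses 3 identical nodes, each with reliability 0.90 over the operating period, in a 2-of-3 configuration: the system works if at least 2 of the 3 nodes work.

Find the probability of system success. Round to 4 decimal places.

R = Σ_{i=2}^{3} C(3,i) p^i (1−p)^{3−i} with p = 0.90
C(3,2)·0.90^2·0.10^1 = 0.243000
C(3,3)·0.90^3·0.10^0 = 0.729000
Sum = 0.9720

0.9720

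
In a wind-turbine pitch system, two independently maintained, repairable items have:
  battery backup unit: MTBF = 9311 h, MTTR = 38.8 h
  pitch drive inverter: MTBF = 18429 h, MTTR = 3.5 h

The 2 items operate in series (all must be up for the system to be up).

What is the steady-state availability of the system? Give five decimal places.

0.99566

A(battery backup unit) = MTBF/(MTBF+MTTR) = 9311/(9311+38.8) = 0.995850
A(pitch drive inverter) = MTBF/(MTBF+MTTR) = 18429/(18429+3.5) = 0.999810
Series availability: 0.995850 × 0.999810 = 0.99566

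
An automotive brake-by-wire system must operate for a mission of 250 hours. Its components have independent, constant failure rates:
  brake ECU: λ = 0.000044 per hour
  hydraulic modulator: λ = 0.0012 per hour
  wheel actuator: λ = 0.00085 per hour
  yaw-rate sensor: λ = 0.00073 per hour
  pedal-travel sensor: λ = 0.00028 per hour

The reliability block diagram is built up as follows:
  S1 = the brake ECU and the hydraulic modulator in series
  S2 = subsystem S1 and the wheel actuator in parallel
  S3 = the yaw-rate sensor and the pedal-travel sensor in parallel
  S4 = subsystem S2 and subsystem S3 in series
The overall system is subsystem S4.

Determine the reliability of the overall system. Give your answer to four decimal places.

0.9381

R(brake ECU) = exp(−0.000044 × 250) = 0.989060
R(hydraulic modulator) = exp(−0.0012 × 250) = 0.740818
R(wheel actuator) = exp(−0.00085 × 250) = 0.808560
R(yaw-rate sensor) = exp(−0.00073 × 250) = 0.833185
R(pedal-travel sensor) = exp(−0.00028 × 250) = 0.932394
Series (brake ECU and hydraulic modulator): 0.989060 × 0.740818 = 0.732713
Parallel ([0.732713] and wheel actuator): 1 − (1 − 0.732713)(1 − 0.808560) = 0.948831
Parallel (yaw-rate sensor and pedal-travel sensor): 1 − (1 − 0.833185)(1 − 0.932394) = 0.988722
Series ([0.948831] and [0.988722]): 0.948831 × 0.988722 = 0.9381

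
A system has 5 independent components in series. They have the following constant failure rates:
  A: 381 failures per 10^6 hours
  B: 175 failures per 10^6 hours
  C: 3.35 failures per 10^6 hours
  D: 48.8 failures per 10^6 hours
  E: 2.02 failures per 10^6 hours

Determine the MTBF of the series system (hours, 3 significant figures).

1640

Series of exponential components: λ_sys = Σ λ_i
λ_sys = 0.000381 + 0.000175 + 0.00000335 + 0.0000488 + 0.00000202 = 6.1017e-04 /h
MTBF = 1 / λ_sys = 1640 h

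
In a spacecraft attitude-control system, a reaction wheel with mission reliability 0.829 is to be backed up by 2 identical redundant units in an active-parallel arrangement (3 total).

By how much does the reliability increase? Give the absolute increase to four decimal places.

R_before = 0.829
R_after = 1 − (1 − 0.829)^3 = 0.9950
ΔR = 0.9950 − 0.829 = 0.1660

0.1660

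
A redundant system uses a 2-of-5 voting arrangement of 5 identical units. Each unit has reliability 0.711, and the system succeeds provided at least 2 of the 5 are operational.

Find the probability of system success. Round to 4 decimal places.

R = Σ_{i=2}^{5} C(5,i) p^i (1−p)^{5−i} with p = 0.711
C(5,2)·0.711^2·0.289^3 = 0.122020
C(5,3)·0.711^3·0.289^2 = 0.300196
C(5,4)·0.711^4·0.289^1 = 0.369272
C(5,5)·0.711^5·0.289^0 = 0.181697
Sum = 0.9732

0.9732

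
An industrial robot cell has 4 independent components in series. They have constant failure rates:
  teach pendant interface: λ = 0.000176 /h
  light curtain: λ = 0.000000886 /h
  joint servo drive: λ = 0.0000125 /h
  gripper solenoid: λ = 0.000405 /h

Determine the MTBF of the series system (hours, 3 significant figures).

Series of exponential components: λ_sys = Σ λ_i
λ_sys = 0.000176 + 0.000000886 + 0.0000125 + 0.000405 = 5.9439e-04 /h
MTBF = 1 / λ_sys = 1680 h

1680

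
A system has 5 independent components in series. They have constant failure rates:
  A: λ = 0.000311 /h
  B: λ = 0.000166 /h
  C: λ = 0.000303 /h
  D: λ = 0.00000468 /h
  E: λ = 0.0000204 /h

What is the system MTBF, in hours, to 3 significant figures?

1240

Series of exponential components: λ_sys = Σ λ_i
λ_sys = 0.000311 + 0.000166 + 0.000303 + 0.00000468 + 0.0000204 = 8.0508e-04 /h
MTBF = 1 / λ_sys = 1240 h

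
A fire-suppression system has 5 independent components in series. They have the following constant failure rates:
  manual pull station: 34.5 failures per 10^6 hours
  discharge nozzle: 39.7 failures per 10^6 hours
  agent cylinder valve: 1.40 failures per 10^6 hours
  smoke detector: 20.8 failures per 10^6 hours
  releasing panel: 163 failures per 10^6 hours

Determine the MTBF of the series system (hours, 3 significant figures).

3860

Series of exponential components: λ_sys = Σ λ_i
λ_sys = 0.0000345 + 0.0000397 + 0.00000140 + 0.0000208 + 0.000163 = 2.5940e-04 /h
MTBF = 1 / λ_sys = 3860 h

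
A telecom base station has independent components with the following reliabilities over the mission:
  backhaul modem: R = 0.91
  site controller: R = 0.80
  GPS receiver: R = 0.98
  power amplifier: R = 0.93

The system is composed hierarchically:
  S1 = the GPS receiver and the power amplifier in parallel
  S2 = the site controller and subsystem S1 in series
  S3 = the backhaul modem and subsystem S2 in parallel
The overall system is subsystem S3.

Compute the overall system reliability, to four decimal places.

Parallel (GPS receiver and power amplifier): 1 − (1 − 0.980000)(1 − 0.930000) = 0.998600
Series (site controller and [0.998600]): 0.800000 × 0.998600 = 0.798880
Parallel (backhaul modem and [0.798880]): 1 − (1 − 0.910000)(1 − 0.798880) = 0.9819

0.9819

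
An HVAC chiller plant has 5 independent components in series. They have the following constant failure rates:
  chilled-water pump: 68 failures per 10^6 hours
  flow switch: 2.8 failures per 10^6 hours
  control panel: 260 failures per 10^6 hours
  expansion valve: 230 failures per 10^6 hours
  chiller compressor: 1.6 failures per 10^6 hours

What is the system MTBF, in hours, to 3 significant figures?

Series of exponential components: λ_sys = Σ λ_i
λ_sys = 0.000068 + 0.0000028 + 0.00026 + 0.00023 + 0.0000016 = 5.6240e-04 /h
MTBF = 1 / λ_sys = 1780 h

1780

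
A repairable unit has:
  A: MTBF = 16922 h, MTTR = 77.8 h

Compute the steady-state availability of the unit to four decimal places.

A(A) = MTBF/(MTBF+MTTR) = 16922/(16922+77.8) = 0.9954

0.9954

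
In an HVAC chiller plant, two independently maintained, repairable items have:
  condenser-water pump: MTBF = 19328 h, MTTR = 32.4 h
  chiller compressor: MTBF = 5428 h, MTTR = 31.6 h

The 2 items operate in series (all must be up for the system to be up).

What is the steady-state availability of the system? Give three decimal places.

0.993

A(condenser-water pump) = MTBF/(MTBF+MTTR) = 19328/(19328+32.4) = 0.998326
A(chiller compressor) = MTBF/(MTBF+MTTR) = 5428/(5428+31.6) = 0.994212
Series availability: 0.998326 × 0.994212 = 0.993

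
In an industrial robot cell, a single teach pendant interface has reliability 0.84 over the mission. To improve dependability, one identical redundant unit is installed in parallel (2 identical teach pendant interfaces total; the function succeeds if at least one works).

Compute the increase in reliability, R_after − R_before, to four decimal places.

0.1344

R_before = 0.84
R_after = 1 − (1 − 0.84)^2 = 0.9744
ΔR = 0.9744 − 0.84 = 0.1344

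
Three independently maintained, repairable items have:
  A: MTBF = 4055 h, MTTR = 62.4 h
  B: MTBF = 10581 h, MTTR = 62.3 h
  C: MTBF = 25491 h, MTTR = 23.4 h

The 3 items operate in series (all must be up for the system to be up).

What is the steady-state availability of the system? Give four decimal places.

0.9782

A(A) = MTBF/(MTBF+MTTR) = 4055/(4055+62.4) = 0.984845
A(B) = MTBF/(MTBF+MTTR) = 10581/(10581+62.3) = 0.994147
A(C) = MTBF/(MTBF+MTTR) = 25491/(25491+23.4) = 0.999083
Series availability: 0.984845 × 0.994147 × 0.999083 = 0.9782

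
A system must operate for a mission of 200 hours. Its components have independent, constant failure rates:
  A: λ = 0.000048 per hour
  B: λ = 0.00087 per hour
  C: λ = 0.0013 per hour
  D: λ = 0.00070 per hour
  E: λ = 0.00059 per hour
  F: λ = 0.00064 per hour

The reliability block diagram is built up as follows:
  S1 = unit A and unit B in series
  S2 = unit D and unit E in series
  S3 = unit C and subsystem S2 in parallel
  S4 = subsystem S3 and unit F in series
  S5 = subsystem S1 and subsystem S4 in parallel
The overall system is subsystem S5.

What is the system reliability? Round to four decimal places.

0.9722

R(A) = exp(−0.000048 × 200) = 0.990446
R(B) = exp(−0.00087 × 200) = 0.840297
R(C) = exp(−0.0013 × 200) = 0.771052
R(D) = exp(−0.00070 × 200) = 0.869358
R(E) = exp(−0.00059 × 200) = 0.888696
R(F) = exp(−0.00064 × 200) = 0.879853
Series (A and B): 0.990446 × 0.840297 = 0.832269
Series (D and E): 0.869358 × 0.888696 = 0.772595
Parallel (C and [0.772595]): 1 − (1 − 0.771052)(1 − 0.772595) = 0.947936
Series ([0.947936] and F): 0.947936 × 0.879853 = 0.834044
Parallel ([0.832269] and [0.834044]): 1 − (1 − 0.832269)(1 − 0.834044) = 0.9722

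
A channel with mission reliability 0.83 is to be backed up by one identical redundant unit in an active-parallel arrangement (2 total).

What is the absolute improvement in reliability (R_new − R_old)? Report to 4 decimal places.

0.1411

R_before = 0.83
R_after = 1 − (1 − 0.83)^2 = 0.9711
ΔR = 0.9711 − 0.83 = 0.1411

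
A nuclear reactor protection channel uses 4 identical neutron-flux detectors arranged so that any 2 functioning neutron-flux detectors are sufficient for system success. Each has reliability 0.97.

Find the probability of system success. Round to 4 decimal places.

R = Σ_{i=2}^{4} C(4,i) p^i (1−p)^{4−i} with p = 0.97
C(4,2)·0.97^2·0.03^2 = 0.005081
C(4,3)·0.97^3·0.03^1 = 0.109521
C(4,4)·0.97^4·0.03^0 = 0.885293
Sum = 0.9999

0.9999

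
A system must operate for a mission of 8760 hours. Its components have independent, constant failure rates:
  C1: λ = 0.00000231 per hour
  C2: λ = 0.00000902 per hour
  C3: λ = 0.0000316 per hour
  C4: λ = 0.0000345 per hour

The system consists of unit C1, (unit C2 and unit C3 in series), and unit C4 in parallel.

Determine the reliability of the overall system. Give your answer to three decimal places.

0.998

R(C1) = exp(−0.00000231 × 8760) = 0.97997
R(C2) = exp(−0.00000902 × 8760) = 0.92403
R(C3) = exp(−0.0000316 × 8760) = 0.75819
R(C4) = exp(−0.0000345 × 8760) = 0.73918
Series (C2 and C3): 0.92403 × 0.75819 = 0.70059
Parallel (C1, [0.70059], and C4): 1 − (1 − 0.97997)(1 − 0.70059)(1 − 0.73918) = 0.998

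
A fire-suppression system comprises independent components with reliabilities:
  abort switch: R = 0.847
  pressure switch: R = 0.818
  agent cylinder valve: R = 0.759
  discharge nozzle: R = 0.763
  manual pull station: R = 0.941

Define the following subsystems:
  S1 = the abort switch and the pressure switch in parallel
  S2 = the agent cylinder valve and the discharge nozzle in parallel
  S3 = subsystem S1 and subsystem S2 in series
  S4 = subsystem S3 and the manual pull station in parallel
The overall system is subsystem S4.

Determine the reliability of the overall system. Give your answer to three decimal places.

Parallel (abort switch and pressure switch): 1 − (1 − 0.84700)(1 − 0.81800) = 0.97215
Parallel (agent cylinder valve and discharge nozzle): 1 − (1 − 0.75900)(1 − 0.76300) = 0.94288
Series ([0.97215] and [0.94288]): 0.97215 × 0.94288 = 0.91662
Parallel ([0.91662] and manual pull station): 1 − (1 − 0.91662)(1 − 0.94100) = 0.995

0.995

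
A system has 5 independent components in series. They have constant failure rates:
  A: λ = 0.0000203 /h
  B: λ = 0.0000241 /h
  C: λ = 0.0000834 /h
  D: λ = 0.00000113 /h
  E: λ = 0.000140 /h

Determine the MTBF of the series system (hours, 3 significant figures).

3720

Series of exponential components: λ_sys = Σ λ_i
λ_sys = 0.0000203 + 0.0000241 + 0.0000834 + 0.00000113 + 0.000140 = 2.6893e-04 /h
MTBF = 1 / λ_sys = 3720 h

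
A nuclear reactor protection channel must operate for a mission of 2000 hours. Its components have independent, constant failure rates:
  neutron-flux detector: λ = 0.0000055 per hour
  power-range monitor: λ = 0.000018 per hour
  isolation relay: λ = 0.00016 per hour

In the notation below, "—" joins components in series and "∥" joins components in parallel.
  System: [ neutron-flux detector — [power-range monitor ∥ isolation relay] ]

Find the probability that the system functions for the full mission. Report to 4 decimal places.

0.9795

R(neutron-flux detector) = exp(−0.0000055 × 2000) = 0.989060
R(power-range monitor) = exp(−0.000018 × 2000) = 0.964640
R(isolation relay) = exp(−0.00016 × 2000) = 0.726149
Parallel (power-range monitor and isolation relay): 1 − (1 − 0.964640)(1 − 0.726149) = 0.990317
Series (neutron-flux detector and [0.990317]): 0.989060 × 0.990317 = 0.9795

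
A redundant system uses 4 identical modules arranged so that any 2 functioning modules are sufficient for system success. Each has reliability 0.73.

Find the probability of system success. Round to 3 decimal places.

0.937

R = Σ_{i=2}^{4} C(4,i) p^i (1−p)^{4−i} with p = 0.73
C(4,2)·0.73^2·0.27^2 = 0.23309
C(4,3)·0.73^3·0.27^1 = 0.42014
C(4,4)·0.73^4·0.27^0 = 0.28398
Sum = 0.937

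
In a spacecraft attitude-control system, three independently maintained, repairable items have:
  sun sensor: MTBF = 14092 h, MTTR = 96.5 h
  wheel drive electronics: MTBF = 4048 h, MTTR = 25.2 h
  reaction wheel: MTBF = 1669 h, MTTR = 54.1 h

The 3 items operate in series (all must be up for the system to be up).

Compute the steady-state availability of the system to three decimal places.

0.956

A(sun sensor) = MTBF/(MTBF+MTTR) = 14092/(14092+96.5) = 0.993199
A(wheel drive electronics) = MTBF/(MTBF+MTTR) = 4048/(4048+25.2) = 0.993813
A(reaction wheel) = MTBF/(MTBF+MTTR) = 1669/(1669+54.1) = 0.968603
Series availability: 0.993199 × 0.993813 × 0.968603 = 0.956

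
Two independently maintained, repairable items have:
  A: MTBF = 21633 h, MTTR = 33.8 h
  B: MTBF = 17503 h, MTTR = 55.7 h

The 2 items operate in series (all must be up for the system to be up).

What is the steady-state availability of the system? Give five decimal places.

A(A) = MTBF/(MTBF+MTTR) = 21633/(21633+33.8) = 0.998440
A(B) = MTBF/(MTBF+MTTR) = 17503/(17503+55.7) = 0.996828
Series availability: 0.998440 × 0.996828 = 0.99527

0.99527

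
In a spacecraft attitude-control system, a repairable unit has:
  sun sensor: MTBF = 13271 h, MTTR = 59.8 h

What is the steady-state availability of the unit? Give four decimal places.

A(sun sensor) = MTBF/(MTBF+MTTR) = 13271/(13271+59.8) = 0.9955

0.9955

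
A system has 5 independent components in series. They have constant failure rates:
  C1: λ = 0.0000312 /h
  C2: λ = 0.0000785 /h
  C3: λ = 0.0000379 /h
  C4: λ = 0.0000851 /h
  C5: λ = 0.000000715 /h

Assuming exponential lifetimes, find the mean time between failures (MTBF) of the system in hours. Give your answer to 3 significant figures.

Series of exponential components: λ_sys = Σ λ_i
λ_sys = 0.0000312 + 0.0000785 + 0.0000379 + 0.0000851 + 0.000000715 = 2.3342e-04 /h
MTBF = 1 / λ_sys = 4280 h

4280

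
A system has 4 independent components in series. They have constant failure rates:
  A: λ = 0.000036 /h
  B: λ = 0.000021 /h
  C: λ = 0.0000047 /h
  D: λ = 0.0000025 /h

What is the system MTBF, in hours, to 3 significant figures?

15600

Series of exponential components: λ_sys = Σ λ_i
λ_sys = 0.000036 + 0.000021 + 0.0000047 + 0.0000025 = 6.4200e-05 /h
MTBF = 1 / λ_sys = 15600 h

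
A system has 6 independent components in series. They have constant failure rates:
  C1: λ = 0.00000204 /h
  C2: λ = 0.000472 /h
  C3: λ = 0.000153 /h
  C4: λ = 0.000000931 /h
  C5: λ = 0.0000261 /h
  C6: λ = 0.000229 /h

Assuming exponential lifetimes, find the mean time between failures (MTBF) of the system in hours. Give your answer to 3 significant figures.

Series of exponential components: λ_sys = Σ λ_i
λ_sys = 0.00000204 + 0.000472 + 0.000153 + 0.000000931 + 0.0000261 + 0.000229 = 8.8307e-04 /h
MTBF = 1 / λ_sys = 1130 h

1130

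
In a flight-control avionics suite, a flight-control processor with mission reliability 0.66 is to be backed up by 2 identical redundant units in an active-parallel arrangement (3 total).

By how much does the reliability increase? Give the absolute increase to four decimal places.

0.3007

R_before = 0.66
R_after = 1 − (1 − 0.66)^3 = 0.9607
ΔR = 0.9607 − 0.66 = 0.3007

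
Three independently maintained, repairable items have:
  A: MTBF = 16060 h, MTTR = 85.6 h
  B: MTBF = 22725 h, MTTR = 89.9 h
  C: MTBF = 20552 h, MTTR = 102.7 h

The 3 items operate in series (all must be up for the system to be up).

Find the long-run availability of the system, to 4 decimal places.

A(A) = MTBF/(MTBF+MTTR) = 16060/(16060+85.6) = 0.994698
A(B) = MTBF/(MTBF+MTTR) = 22725/(22725+89.9) = 0.996060
A(C) = MTBF/(MTBF+MTTR) = 20552/(20552+102.7) = 0.995028
Series availability: 0.994698 × 0.996060 × 0.995028 = 0.9859

0.9859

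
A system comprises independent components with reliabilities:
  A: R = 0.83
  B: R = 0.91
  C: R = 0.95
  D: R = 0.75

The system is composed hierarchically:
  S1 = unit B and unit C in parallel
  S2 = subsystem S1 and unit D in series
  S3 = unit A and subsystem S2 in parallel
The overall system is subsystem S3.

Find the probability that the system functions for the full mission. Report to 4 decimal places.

0.9569

Parallel (B and C): 1 − (1 − 0.910000)(1 − 0.950000) = 0.995500
Series ([0.995500] and D): 0.995500 × 0.750000 = 0.746625
Parallel (A and [0.746625]): 1 − (1 − 0.830000)(1 − 0.746625) = 0.9569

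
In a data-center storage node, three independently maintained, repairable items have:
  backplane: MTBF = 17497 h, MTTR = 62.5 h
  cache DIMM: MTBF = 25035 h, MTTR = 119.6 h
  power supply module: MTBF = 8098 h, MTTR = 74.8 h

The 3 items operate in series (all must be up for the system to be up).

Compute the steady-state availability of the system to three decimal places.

A(backplane) = MTBF/(MTBF+MTTR) = 17497/(17497+62.5) = 0.996441
A(cache DIMM) = MTBF/(MTBF+MTTR) = 25035/(25035+119.6) = 0.995245
A(power supply module) = MTBF/(MTBF+MTTR) = 8098/(8098+74.8) = 0.990848
Series availability: 0.996441 × 0.995245 × 0.990848 = 0.983

0.983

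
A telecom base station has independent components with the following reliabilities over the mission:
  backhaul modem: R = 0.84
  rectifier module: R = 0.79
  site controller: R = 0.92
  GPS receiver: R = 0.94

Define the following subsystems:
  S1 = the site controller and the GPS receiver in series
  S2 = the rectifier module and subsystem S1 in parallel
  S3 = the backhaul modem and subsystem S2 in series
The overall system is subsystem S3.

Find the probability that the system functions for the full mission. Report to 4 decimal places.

0.8162

Series (site controller and GPS receiver): 0.920000 × 0.940000 = 0.864800
Parallel (rectifier module and [0.864800]): 1 − (1 − 0.790000)(1 − 0.864800) = 0.971608
Series (backhaul modem and [0.971608]): 0.840000 × 0.971608 = 0.8162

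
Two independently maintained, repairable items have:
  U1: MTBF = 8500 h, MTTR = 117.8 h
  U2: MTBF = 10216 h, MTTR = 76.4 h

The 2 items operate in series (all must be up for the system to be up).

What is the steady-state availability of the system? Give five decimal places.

0.97901

A(U1) = MTBF/(MTBF+MTTR) = 8500/(8500+117.8) = 0.986331
A(U2) = MTBF/(MTBF+MTTR) = 10216/(10216+76.4) = 0.992577
Series availability: 0.986331 × 0.992577 = 0.97901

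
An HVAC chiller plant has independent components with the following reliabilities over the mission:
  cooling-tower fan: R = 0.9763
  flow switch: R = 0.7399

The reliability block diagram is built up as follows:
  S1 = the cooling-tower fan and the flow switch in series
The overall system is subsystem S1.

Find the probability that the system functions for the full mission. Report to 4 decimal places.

0.7224

Series (cooling-tower fan and flow switch): 0.976300 × 0.739900 = 0.7224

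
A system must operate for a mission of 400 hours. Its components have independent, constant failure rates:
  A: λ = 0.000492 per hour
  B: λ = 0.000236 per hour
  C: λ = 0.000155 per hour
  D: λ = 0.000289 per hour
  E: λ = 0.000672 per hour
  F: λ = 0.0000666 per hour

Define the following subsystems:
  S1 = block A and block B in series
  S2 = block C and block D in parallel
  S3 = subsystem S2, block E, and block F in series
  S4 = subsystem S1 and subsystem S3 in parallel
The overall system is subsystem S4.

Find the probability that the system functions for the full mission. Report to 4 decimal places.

R(A) = exp(−0.000492 × 400) = 0.821355
R(B) = exp(−0.000236 × 400) = 0.909919
R(C) = exp(−0.000155 × 400) = 0.939883
R(D) = exp(−0.000289 × 400) = 0.890831
R(E) = exp(−0.000672 × 400) = 0.764296
R(F) = exp(−0.0000666 × 400) = 0.973712
Series (A and B): 0.821355 × 0.909919 = 0.747367
Parallel (C and D): 1 − (1 − 0.939883)(1 − 0.890831) = 0.993437
Series ([0.993437], E, and F): 0.993437 × 0.764296 × 0.973712 = 0.739320
Parallel ([0.747367] and [0.739320]): 1 − (1 − 0.747367)(1 − 0.739320) = 0.9341

0.9341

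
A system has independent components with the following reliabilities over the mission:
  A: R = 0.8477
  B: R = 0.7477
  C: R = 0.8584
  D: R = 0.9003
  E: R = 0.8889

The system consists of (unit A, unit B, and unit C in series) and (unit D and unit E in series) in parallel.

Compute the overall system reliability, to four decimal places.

0.9089

Series (A, B, and C): 0.847700 × 0.747700 × 0.858400 = 0.544076
Series (D and E): 0.900300 × 0.888900 = 0.800277
Parallel ([0.544076] and [0.800277]): 1 − (1 − 0.544076)(1 − 0.800277) = 0.9089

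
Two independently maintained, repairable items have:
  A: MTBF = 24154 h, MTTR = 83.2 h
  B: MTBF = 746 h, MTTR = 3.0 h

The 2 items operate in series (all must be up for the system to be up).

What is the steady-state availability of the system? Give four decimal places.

A(A) = MTBF/(MTBF+MTTR) = 24154/(24154+83.2) = 0.996567
A(B) = MTBF/(MTBF+MTTR) = 746/(746+3.0) = 0.995995
Series availability: 0.996567 × 0.995995 = 0.9926

0.9926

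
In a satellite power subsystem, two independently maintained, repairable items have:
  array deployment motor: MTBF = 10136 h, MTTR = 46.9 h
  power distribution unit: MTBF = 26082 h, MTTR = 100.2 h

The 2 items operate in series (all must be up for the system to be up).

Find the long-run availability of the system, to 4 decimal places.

0.9916

A(array deployment motor) = MTBF/(MTBF+MTTR) = 10136/(10136+46.9) = 0.995394
A(power distribution unit) = MTBF/(MTBF+MTTR) = 26082/(26082+100.2) = 0.996173
Series availability: 0.995394 × 0.996173 = 0.9916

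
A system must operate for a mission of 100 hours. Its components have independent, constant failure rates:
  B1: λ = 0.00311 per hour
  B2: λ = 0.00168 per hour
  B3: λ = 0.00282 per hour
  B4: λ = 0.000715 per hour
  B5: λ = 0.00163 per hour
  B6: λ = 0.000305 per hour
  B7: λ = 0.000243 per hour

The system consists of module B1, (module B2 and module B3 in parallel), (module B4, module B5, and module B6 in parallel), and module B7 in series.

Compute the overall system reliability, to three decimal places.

0.688

R(B1) = exp(−0.00311 × 100) = 0.73271
R(B2) = exp(−0.00168 × 100) = 0.84535
R(B3) = exp(−0.00282 × 100) = 0.75427
R(B4) = exp(−0.000715 × 100) = 0.93100
R(B5) = exp(−0.00163 × 100) = 0.84959
R(B6) = exp(−0.000305 × 100) = 0.96996
R(B7) = exp(−0.000243 × 100) = 0.97599
Parallel (B2 and B3): 1 − (1 − 0.84535)(1 − 0.75427) = 0.96200
Parallel (B4, B5, and B6): 1 − (1 − 0.93100)(1 − 0.84959)(1 − 0.96996) = 0.99969
Series (B1, [0.96200], [0.99969], and B7): 0.73271 × 0.96200 × 0.99969 × 0.97599 = 0.688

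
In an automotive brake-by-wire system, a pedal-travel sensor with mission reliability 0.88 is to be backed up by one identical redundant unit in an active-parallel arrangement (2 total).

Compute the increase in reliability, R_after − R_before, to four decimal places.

0.1056

R_before = 0.88
R_after = 1 − (1 − 0.88)^2 = 0.9856
ΔR = 0.9856 − 0.88 = 0.1056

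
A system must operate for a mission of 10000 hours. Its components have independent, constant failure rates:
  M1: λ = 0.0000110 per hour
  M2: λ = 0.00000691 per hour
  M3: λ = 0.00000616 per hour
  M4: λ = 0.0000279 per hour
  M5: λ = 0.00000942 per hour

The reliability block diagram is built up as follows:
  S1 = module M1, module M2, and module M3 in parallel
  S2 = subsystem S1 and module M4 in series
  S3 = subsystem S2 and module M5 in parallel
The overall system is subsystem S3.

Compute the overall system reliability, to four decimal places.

R(M1) = exp(−0.0000110 × 10000) = 0.895834
R(M2) = exp(−0.00000691 × 10000) = 0.933233
R(M3) = exp(−0.00000616 × 10000) = 0.940259
R(M4) = exp(−0.0000279 × 10000) = 0.756540
R(M5) = exp(−0.00000942 × 10000) = 0.910101
Parallel (M1, M2, and M3): 1 − (1 − 0.895834)(1 − 0.933233)(1 − 0.940259) = 0.999585
Series ([0.999585] and M4): 0.999585 × 0.756540 = 0.756226
Parallel ([0.756226] and M5): 1 − (1 − 0.756226)(1 − 0.910101) = 0.9781

0.9781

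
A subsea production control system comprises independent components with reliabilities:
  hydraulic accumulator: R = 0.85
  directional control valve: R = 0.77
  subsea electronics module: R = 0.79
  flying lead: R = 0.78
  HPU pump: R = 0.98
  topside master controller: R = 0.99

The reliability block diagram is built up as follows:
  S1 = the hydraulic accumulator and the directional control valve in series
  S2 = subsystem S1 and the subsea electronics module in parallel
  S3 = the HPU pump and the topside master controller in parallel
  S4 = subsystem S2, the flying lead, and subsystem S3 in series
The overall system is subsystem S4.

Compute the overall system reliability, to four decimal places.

0.7233

Series (hydraulic accumulator and directional control valve): 0.850000 × 0.770000 = 0.654500
Parallel ([0.654500] and subsea electronics module): 1 − (1 − 0.654500)(1 − 0.790000) = 0.927445
Parallel (HPU pump and topside master controller): 1 − (1 − 0.980000)(1 − 0.990000) = 0.999800
Series ([0.927445], flying lead, and [0.999800]): 0.927445 × 0.780000 × 0.999800 = 0.7233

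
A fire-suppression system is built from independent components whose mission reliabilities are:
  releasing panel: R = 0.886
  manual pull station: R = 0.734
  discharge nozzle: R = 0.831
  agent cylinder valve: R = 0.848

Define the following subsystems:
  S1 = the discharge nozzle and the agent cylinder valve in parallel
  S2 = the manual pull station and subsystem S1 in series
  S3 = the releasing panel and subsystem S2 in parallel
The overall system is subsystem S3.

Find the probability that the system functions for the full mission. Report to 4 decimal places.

Parallel (discharge nozzle and agent cylinder valve): 1 − (1 − 0.831000)(1 − 0.848000) = 0.974312
Series (manual pull station and [0.974312]): 0.734000 × 0.974312 = 0.715145
Parallel (releasing panel and [0.715145]): 1 − (1 − 0.886000)(1 − 0.715145) = 0.9675

0.9675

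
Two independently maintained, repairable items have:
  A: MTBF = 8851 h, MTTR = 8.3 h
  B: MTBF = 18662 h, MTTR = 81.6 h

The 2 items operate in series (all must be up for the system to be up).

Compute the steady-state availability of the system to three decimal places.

0.995

A(A) = MTBF/(MTBF+MTTR) = 8851/(8851+8.3) = 0.999063
A(B) = MTBF/(MTBF+MTTR) = 18662/(18662+81.6) = 0.995647
Series availability: 0.999063 × 0.995647 = 0.995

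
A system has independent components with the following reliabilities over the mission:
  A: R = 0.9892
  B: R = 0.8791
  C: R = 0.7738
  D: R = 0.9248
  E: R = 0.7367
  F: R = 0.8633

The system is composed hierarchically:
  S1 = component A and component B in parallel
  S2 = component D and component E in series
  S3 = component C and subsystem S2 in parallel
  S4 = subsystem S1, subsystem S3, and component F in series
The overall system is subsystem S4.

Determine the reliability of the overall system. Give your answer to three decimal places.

Parallel (A and B): 1 − (1 − 0.98920)(1 − 0.87910) = 0.99869
Series (D and E): 0.92480 × 0.73670 = 0.68130
Parallel (C and [0.68130]): 1 − (1 − 0.77380)(1 − 0.68130) = 0.92791
Series ([0.99869], [0.92791], and F): 0.99869 × 0.92791 × 0.86330 = 0.800

0.800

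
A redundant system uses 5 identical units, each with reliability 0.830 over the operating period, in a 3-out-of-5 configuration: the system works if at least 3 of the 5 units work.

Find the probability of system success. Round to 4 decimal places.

0.9625

R = Σ_{i=3}^{5} C(5,i) p^i (1−p)^{5−i} with p = 0.830
C(5,3)·0.830^3·0.170^2 = 0.165246
C(5,4)·0.830^4·0.170^1 = 0.403396
C(5,5)·0.830^5·0.170^0 = 0.393904
Sum = 0.9625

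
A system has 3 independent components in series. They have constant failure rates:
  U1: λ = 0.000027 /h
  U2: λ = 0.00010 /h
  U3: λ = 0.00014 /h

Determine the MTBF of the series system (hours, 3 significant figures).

Series of exponential components: λ_sys = Σ λ_i
λ_sys = 0.000027 + 0.00010 + 0.00014 = 2.6700e-04 /h
MTBF = 1 / λ_sys = 3750 h

3750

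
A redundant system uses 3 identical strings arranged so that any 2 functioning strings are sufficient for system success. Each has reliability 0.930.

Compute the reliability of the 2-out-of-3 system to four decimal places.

R = Σ_{i=2}^{3} C(3,i) p^i (1−p)^{3−i} with p = 0.930
C(3,2)·0.930^2·0.070^1 = 0.181629
C(3,3)·0.930^3·0.070^0 = 0.804357
Sum = 0.9860

0.9860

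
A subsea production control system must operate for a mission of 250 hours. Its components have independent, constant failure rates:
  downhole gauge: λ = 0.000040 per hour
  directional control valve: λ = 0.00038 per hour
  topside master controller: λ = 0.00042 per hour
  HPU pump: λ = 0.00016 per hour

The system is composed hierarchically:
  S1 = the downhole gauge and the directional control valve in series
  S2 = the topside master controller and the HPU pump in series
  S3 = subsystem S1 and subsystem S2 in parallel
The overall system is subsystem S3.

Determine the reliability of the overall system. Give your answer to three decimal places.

R(downhole gauge) = exp(−0.000040 × 250) = 0.99005
R(directional control valve) = exp(−0.00038 × 250) = 0.90937
R(topside master controller) = exp(−0.00042 × 250) = 0.90032
R(HPU pump) = exp(−0.00016 × 250) = 0.96079
Series (downhole gauge and directional control valve): 0.99005 × 0.90937 = 0.90032
Series (topside master controller and HPU pump): 0.90032 × 0.96079 = 0.86502
Parallel ([0.90032] and [0.86502]): 1 − (1 − 0.90032)(1 − 0.86502) = 0.987

0.987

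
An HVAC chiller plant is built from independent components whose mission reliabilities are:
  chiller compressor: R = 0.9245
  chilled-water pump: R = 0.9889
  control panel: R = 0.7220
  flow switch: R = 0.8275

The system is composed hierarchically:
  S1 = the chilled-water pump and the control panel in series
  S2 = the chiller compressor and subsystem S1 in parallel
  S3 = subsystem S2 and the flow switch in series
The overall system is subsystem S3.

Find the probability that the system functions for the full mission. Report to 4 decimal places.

Series (chilled-water pump and control panel): 0.988900 × 0.722000 = 0.713986
Parallel (chiller compressor and [0.713986]): 1 − (1 − 0.924500)(1 − 0.713986) = 0.978406
Series ([0.978406] and flow switch): 0.978406 × 0.827500 = 0.8096

0.8096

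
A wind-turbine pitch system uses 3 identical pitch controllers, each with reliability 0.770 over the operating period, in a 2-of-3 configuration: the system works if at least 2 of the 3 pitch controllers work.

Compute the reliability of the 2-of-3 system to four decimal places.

R = Σ_{i=2}^{3} C(3,i) p^i (1−p)^{3−i} with p = 0.770
C(3,2)·0.770^2·0.230^1 = 0.409101
C(3,3)·0.770^3·0.230^0 = 0.456533
Sum = 0.8656

0.8656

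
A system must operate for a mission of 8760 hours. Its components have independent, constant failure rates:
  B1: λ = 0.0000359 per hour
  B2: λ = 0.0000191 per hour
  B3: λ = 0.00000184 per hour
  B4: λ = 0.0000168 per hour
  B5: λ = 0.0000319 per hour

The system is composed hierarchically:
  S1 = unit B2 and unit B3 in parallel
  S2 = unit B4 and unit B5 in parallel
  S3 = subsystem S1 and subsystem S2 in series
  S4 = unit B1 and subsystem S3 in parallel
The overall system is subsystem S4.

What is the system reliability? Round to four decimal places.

R(B1) = exp(−0.0000359 × 8760) = 0.730166
R(B2) = exp(−0.0000191 × 8760) = 0.845932
R(B3) = exp(−0.00000184 × 8760) = 0.984011
R(B4) = exp(−0.0000168 × 8760) = 0.863149
R(B5) = exp(−0.0000319 × 8760) = 0.756204
Parallel (B2 and B3): 1 − (1 − 0.845932)(1 − 0.984011) = 0.997537
Parallel (B4 and B5): 1 − (1 − 0.863149)(1 − 0.756204) = 0.966636
Series ([0.997537] and [0.966636]): 0.997537 × 0.966636 = 0.964255
Parallel (B1 and [0.964255]): 1 − (1 − 0.730166)(1 − 0.964255) = 0.9904

0.9904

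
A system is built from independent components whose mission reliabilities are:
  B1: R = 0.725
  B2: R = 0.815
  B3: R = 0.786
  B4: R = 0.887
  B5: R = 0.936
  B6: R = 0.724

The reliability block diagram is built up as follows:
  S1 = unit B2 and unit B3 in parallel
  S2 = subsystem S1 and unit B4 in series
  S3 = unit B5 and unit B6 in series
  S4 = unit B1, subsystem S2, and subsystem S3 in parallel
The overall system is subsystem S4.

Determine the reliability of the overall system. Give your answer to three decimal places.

0.987

Parallel (B2 and B3): 1 − (1 − 0.81500)(1 − 0.78600) = 0.96041
Series ([0.96041] and B4): 0.96041 × 0.88700 = 0.85188
Series (B5 and B6): 0.93600 × 0.72400 = 0.67766
Parallel (B1, [0.85188], and [0.67766]): 1 − (1 − 0.72500)(1 − 0.85188)(1 − 0.67766) = 0.987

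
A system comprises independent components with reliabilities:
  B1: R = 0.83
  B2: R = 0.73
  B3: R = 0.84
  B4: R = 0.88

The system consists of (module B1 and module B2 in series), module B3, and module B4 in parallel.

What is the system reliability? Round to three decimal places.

0.992

Series (B1 and B2): 0.83000 × 0.73000 = 0.60590
Parallel ([0.60590], B3, and B4): 1 − (1 − 0.60590)(1 − 0.84000)(1 − 0.88000) = 0.992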